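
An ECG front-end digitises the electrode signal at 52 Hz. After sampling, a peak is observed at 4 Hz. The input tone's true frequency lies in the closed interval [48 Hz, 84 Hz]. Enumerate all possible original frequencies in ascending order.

48 Hz, 56 Hz

Frequencies that alias to 4 Hz are k·fs ± 4 Hz for integer k ≥ 0.
k=0: 4 Hz.
k=1: 48 Hz, 56 Hz.
k=2: 100 Hz, 108 Hz.
Within [48 Hz, 84 Hz]: 48 Hz, 56 Hz.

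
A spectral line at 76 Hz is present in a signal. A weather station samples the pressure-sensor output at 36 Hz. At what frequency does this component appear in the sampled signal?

4 Hz

76 Hz mod fs = 4 Hz.
4 Hz ≤ fs/2 = 18 Hz, appears at 4 Hz.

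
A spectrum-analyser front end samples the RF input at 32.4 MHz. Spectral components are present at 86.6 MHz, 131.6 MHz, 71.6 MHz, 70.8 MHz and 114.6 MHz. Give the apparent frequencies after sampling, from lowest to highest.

2 MHz, 6 MHz, 6.8 MHz, 10.6 MHz, 15 MHz

fs/2 = 16.2 MHz.
86.6 MHz mod fs = 21.8 MHz.
21.8 MHz > fs/2 = 16.2 MHz, folds to fs − 21.8 MHz = 10.6 MHz.
131.6 MHz mod fs = 2 MHz.
2 MHz ≤ fs/2 = 16.2 MHz, appears at 2 MHz.
71.6 MHz mod fs = 6.8 MHz.
6.8 MHz ≤ fs/2 = 16.2 MHz, appears at 6.8 MHz.
70.8 MHz mod fs = 6 MHz.
6 MHz ≤ fs/2 = 16.2 MHz, appears at 6 MHz.
114.6 MHz mod fs = 17.4 MHz.
17.4 MHz > fs/2 = 16.2 MHz, folds to fs − 17.4 MHz = 15 MHz.
Distinct values: {2 MHz, 6 MHz, 6.8 MHz, 10.6 MHz, 15 MHz}.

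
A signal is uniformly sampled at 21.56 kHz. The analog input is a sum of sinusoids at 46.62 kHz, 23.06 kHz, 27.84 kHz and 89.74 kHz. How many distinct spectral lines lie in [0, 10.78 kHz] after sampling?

fs/2 = 10.78 kHz.
46.62 kHz mod fs = 3.5 kHz.
3.5 kHz ≤ fs/2 = 10.78 kHz, appears at 3.5 kHz.
23.06 kHz mod fs = 1.5 kHz.
1.5 kHz ≤ fs/2 = 10.78 kHz, appears at 1.5 kHz.
27.84 kHz mod fs = 6.28 kHz.
6.28 kHz ≤ fs/2 = 10.78 kHz, appears at 6.28 kHz.
89.74 kHz mod fs = 3.5 kHz.
3.5 kHz ≤ fs/2 = 10.78 kHz, appears at 3.5 kHz.
Distinct values: {1.5 kHz, 3.5 kHz, 6.28 kHz} → 3.

3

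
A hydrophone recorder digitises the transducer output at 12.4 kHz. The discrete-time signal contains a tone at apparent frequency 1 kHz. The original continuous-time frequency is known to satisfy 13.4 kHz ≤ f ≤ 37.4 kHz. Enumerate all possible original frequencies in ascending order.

Frequencies that alias to 1 kHz are k·fs ± 1 kHz for integer k ≥ 0.
k=0: 1 kHz.
k=1: 11.4 kHz, 13.4 kHz.
k=2: 23.8 kHz, 25.8 kHz.
k=3: 36.2 kHz, 38.2 kHz.
k=4: 48.6 kHz, 50.6 kHz.
Within [13.4 kHz, 37.4 kHz]: 13.4 kHz, 23.8 kHz, 25.8 kHz, 36.2 kHz.

13.4 kHz, 23.8 kHz, 25.8 kHz, 36.2 kHz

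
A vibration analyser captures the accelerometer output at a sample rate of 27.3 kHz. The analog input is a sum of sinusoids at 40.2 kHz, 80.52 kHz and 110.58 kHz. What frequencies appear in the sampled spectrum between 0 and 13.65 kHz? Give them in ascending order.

fs/2 = 13.65 kHz.
40.2 kHz mod fs = 12.9 kHz.
12.9 kHz ≤ fs/2 = 13.65 kHz, appears at 12.9 kHz.
80.52 kHz mod fs = 25.92 kHz.
25.92 kHz > fs/2 = 13.65 kHz, folds to fs − 25.92 kHz = 1.38 kHz.
110.58 kHz mod fs = 1.38 kHz.
1.38 kHz ≤ fs/2 = 13.65 kHz, appears at 1.38 kHz.
Distinct values: {1.38 kHz, 12.9 kHz}.

1.38 kHz, 12.9 kHz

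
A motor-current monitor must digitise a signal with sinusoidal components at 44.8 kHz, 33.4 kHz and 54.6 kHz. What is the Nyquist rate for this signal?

109.2 kHz

Highest-frequency component: 54.6 kHz.
Nyquist rate = 2 × 54.6 kHz = 109.2 kHz.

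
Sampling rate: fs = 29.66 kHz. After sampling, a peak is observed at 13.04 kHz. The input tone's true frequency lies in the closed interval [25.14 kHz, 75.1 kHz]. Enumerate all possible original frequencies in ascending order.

42.7 kHz, 46.28 kHz, 72.36 kHz

Frequencies that alias to 13.04 kHz are k·fs ± 13.04 kHz for integer k ≥ 0.
k=0: 13.04 kHz.
k=1: 16.62 kHz, 42.7 kHz.
k=2: 46.28 kHz, 72.36 kHz.
k=3: 75.94 kHz, 102.02 kHz.
Within [25.14 kHz, 75.1 kHz]: 42.7 kHz, 46.28 kHz, 72.36 kHz.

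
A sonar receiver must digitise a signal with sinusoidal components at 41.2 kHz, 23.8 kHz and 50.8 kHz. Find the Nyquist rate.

Highest-frequency component: 50.8 kHz.
Nyquist rate = 2 × 50.8 kHz = 101.6 kHz.

101.6 kHz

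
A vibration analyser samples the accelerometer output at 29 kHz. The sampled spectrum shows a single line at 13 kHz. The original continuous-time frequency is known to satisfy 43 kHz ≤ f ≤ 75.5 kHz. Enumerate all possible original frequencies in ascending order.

45 kHz, 71 kHz, 74 kHz

Frequencies that alias to 13 kHz are k·fs ± 13 kHz for integer k ≥ 0.
k=0: 13 kHz.
k=1: 16 kHz, 42 kHz.
k=2: 45 kHz, 71 kHz.
k=3: 74 kHz, 100 kHz.
k=4: 103 kHz, 129 kHz.
Within [43 kHz, 75.5 kHz]: 45 kHz, 71 kHz, 74 kHz.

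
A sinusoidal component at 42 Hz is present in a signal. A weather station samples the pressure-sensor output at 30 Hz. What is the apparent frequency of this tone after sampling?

12 Hz

42 Hz mod fs = 12 Hz.
12 Hz ≤ fs/2 = 15 Hz, appears at 12 Hz.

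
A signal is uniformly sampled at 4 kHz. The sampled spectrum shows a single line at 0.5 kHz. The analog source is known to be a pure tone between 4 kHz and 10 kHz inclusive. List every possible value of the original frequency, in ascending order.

4.5 kHz, 7.5 kHz, 8.5 kHz

Frequencies that alias to 0.5 kHz are k·fs ± 0.5 kHz for integer k ≥ 0.
k=0: 0.5 kHz.
k=1: 3.5 kHz, 4.5 kHz.
k=2: 7.5 kHz, 8.5 kHz.
k=3: 11.5 kHz, 12.5 kHz.
Within [4 kHz, 10 kHz]: 4.5 kHz, 7.5 kHz, 8.5 kHz.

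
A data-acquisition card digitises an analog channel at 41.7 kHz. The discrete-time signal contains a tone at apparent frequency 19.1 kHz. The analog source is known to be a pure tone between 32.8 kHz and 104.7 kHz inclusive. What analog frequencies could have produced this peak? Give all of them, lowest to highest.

60.8 kHz, 64.3 kHz, 102.5 kHz

Frequencies that alias to 19.1 kHz are k·fs ± 19.1 kHz for integer k ≥ 0.
k=0: 19.1 kHz.
k=1: 22.6 kHz, 60.8 kHz.
k=2: 64.3 kHz, 102.5 kHz.
k=3: 106 kHz, 144.2 kHz.
Within [32.8 kHz, 104.7 kHz]: 60.8 kHz, 64.3 kHz, 102.5 kHz.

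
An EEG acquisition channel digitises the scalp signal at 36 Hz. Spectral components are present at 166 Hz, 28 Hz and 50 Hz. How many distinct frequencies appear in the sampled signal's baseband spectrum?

fs/2 = 18 Hz.
166 Hz mod fs = 22 Hz.
22 Hz > fs/2 = 18 Hz, folds to fs − 22 Hz = 14 Hz.
28 Hz > fs/2 = 18 Hz, folds to fs − 28 Hz = 8 Hz.
50 Hz mod fs = 14 Hz.
14 Hz ≤ fs/2 = 18 Hz, appears at 14 Hz.
Distinct values: {8 Hz, 14 Hz} → 2.

2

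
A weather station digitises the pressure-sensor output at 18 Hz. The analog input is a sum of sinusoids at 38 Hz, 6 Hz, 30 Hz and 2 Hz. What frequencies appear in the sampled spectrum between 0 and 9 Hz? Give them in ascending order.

2 Hz, 6 Hz

fs/2 = 9 Hz.
38 Hz mod fs = 2 Hz.
2 Hz ≤ fs/2 = 9 Hz, appears at 2 Hz.
6 Hz ≤ fs/2 = 9 Hz, passes unchanged.
30 Hz mod fs = 12 Hz.
12 Hz > fs/2 = 9 Hz, folds to fs − 12 Hz = 6 Hz.
2 Hz ≤ fs/2 = 9 Hz, passes unchanged.
Distinct values: {2 Hz, 6 Hz}.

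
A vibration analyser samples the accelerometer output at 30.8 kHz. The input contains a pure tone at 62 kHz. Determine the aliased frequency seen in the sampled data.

0.4 kHz

62 kHz mod fs = 0.4 kHz.
0.4 kHz ≤ fs/2 = 15.4 kHz, appears at 0.4 kHz.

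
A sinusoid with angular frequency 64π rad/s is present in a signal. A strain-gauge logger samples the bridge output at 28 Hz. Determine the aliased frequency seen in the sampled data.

4 Hz

ω = 64π rad/s → f = ω/(2π) = 32 Hz.
32 Hz mod fs = 4 Hz.
4 Hz ≤ fs/2 = 14 Hz, appears at 4 Hz.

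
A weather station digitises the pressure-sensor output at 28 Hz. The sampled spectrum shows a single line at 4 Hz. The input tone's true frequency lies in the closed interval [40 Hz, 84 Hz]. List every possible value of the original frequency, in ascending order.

Frequencies that alias to 4 Hz are k·fs ± 4 Hz for integer k ≥ 0.
k=0: 4 Hz.
k=1: 24 Hz, 32 Hz.
k=2: 52 Hz, 60 Hz.
k=3: 80 Hz, 88 Hz.
k=4: 108 Hz, 116 Hz.
Within [40 Hz, 84 Hz]: 52 Hz, 60 Hz, 80 Hz.

52 Hz, 60 Hz, 80 Hz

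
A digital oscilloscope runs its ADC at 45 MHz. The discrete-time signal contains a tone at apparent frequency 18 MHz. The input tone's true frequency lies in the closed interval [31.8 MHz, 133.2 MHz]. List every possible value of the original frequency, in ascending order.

63 MHz, 72 MHz, 108 MHz, 117 MHz

Frequencies that alias to 18 MHz are k·fs ± 18 MHz for integer k ≥ 0.
k=0: 18 MHz.
k=1: 27 MHz, 63 MHz.
k=2: 72 MHz, 108 MHz.
k=3: 117 MHz, 153 MHz.
k=4: 162 MHz, 198 MHz.
Within [31.8 MHz, 133.2 MHz]: 63 MHz, 72 MHz, 108 MHz, 117 MHz.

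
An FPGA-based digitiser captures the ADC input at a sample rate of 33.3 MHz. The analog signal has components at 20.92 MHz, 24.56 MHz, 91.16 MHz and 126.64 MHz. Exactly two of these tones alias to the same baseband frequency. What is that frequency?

fs/2 = 16.65 MHz.
20.92 MHz > fs/2 = 16.65 MHz, folds to fs − 20.92 MHz = 12.38 MHz.
24.56 MHz > fs/2 = 16.65 MHz, folds to fs − 24.56 MHz = 8.74 MHz.
91.16 MHz mod fs = 24.56 MHz.
24.56 MHz > fs/2 = 16.65 MHz, folds to fs − 24.56 MHz = 8.74 MHz.
126.64 MHz mod fs = 26.74 MHz.
26.74 MHz > fs/2 = 16.65 MHz, folds to fs − 26.74 MHz = 6.56 MHz.
24.56 MHz and 91.16 MHz both map to 8.74 MHz.

8.74 MHz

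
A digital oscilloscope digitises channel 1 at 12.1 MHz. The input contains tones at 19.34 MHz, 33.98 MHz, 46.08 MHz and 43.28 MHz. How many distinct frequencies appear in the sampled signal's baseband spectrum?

3

fs/2 = 6.05 MHz.
19.34 MHz mod fs = 7.24 MHz.
7.24 MHz > fs/2 = 6.05 MHz, folds to fs − 7.24 MHz = 4.86 MHz.
33.98 MHz mod fs = 9.78 MHz.
9.78 MHz > fs/2 = 6.05 MHz, folds to fs − 9.78 MHz = 2.32 MHz.
46.08 MHz mod fs = 9.78 MHz.
9.78 MHz > fs/2 = 6.05 MHz, folds to fs − 9.78 MHz = 2.32 MHz.
43.28 MHz mod fs = 6.98 MHz.
6.98 MHz > fs/2 = 6.05 MHz, folds to fs − 6.98 MHz = 5.12 MHz.
Distinct values: {2.32 MHz, 4.86 MHz, 5.12 MHz} → 3.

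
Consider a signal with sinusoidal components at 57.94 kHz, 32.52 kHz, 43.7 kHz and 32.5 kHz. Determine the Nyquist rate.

Highest-frequency component: 57.94 kHz.
Nyquist rate = 2 × 57.94 kHz = 115.88 kHz.

115.88 kHz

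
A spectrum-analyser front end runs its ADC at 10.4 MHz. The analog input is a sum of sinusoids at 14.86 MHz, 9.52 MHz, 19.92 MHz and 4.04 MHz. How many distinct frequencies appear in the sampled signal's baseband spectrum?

3

fs/2 = 5.2 MHz.
14.86 MHz mod fs = 4.46 MHz.
4.46 MHz ≤ fs/2 = 5.2 MHz, appears at 4.46 MHz.
9.52 MHz > fs/2 = 5.2 MHz, folds to fs − 9.52 MHz = 0.88 MHz.
19.92 MHz mod fs = 9.52 MHz.
9.52 MHz > fs/2 = 5.2 MHz, folds to fs − 9.52 MHz = 0.88 MHz.
4.04 MHz ≤ fs/2 = 5.2 MHz, passes unchanged.
Distinct values: {0.88 MHz, 4.04 MHz, 4.46 MHz} → 3.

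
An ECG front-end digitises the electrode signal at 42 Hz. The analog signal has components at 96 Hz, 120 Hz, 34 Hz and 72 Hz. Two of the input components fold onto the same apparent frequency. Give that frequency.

fs/2 = 21 Hz.
96 Hz mod fs = 12 Hz.
12 Hz ≤ fs/2 = 21 Hz, appears at 12 Hz.
120 Hz mod fs = 36 Hz.
36 Hz > fs/2 = 21 Hz, folds to fs − 36 Hz = 6 Hz.
34 Hz > fs/2 = 21 Hz, folds to fs − 34 Hz = 8 Hz.
72 Hz mod fs = 30 Hz.
30 Hz > fs/2 = 21 Hz, folds to fs − 30 Hz = 12 Hz.
72 Hz and 96 Hz both map to 12 Hz.

12 Hz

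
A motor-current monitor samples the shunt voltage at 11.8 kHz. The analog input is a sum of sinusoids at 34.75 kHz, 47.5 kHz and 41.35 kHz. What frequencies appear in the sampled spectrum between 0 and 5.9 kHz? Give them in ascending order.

fs/2 = 5.9 kHz.
34.75 kHz mod fs = 11.15 kHz.
11.15 kHz > fs/2 = 5.9 kHz, folds to fs − 11.15 kHz = 0.65 kHz.
47.5 kHz mod fs = 0.3 kHz.
0.3 kHz ≤ fs/2 = 5.9 kHz, appears at 0.3 kHz.
41.35 kHz mod fs = 5.95 kHz.
5.95 kHz > fs/2 = 5.9 kHz, folds to fs − 5.95 kHz = 5.85 kHz.
Distinct values: {0.3 kHz, 0.65 kHz, 5.85 kHz}.

0.3 kHz, 0.65 kHz, 5.85 kHz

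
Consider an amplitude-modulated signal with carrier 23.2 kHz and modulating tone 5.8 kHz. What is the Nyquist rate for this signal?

58 kHz

AM sidebands sit at fc ± fm = 17.4 kHz and 29 kHz.
Highest-frequency component: 29 kHz.
Nyquist rate = 2 × 29 kHz = 58 kHz.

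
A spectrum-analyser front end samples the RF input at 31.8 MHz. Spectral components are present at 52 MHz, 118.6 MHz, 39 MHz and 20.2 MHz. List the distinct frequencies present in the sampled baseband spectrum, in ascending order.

7.2 MHz, 8.6 MHz, 11.6 MHz

fs/2 = 15.9 MHz.
52 MHz mod fs = 20.2 MHz.
20.2 MHz > fs/2 = 15.9 MHz, folds to fs − 20.2 MHz = 11.6 MHz.
118.6 MHz mod fs = 23.2 MHz.
23.2 MHz > fs/2 = 15.9 MHz, folds to fs − 23.2 MHz = 8.6 MHz.
39 MHz mod fs = 7.2 MHz.
7.2 MHz ≤ fs/2 = 15.9 MHz, appears at 7.2 MHz.
20.2 MHz > fs/2 = 15.9 MHz, folds to fs − 20.2 MHz = 11.6 MHz.
Distinct values: {7.2 MHz, 8.6 MHz, 11.6 MHz}.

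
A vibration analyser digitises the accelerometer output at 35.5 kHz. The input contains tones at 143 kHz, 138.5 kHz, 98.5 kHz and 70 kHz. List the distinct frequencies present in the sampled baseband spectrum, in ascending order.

1 kHz, 3.5 kHz, 8 kHz

fs/2 = 17.75 kHz.
143 kHz mod fs = 1 kHz.
1 kHz ≤ fs/2 = 17.75 kHz, appears at 1 kHz.
138.5 kHz mod fs = 32 kHz.
32 kHz > fs/2 = 17.75 kHz, folds to fs − 32 kHz = 3.5 kHz.
98.5 kHz mod fs = 27.5 kHz.
27.5 kHz > fs/2 = 17.75 kHz, folds to fs − 27.5 kHz = 8 kHz.
70 kHz mod fs = 34.5 kHz.
34.5 kHz > fs/2 = 17.75 kHz, folds to fs − 34.5 kHz = 1 kHz.
Distinct values: {1 kHz, 3.5 kHz, 8 kHz}.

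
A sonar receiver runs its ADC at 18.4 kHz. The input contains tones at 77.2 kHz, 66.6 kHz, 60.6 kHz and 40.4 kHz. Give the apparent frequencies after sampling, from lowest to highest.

3.6 kHz, 5.4 kHz, 7 kHz

fs/2 = 9.2 kHz.
77.2 kHz mod fs = 3.6 kHz.
3.6 kHz ≤ fs/2 = 9.2 kHz, appears at 3.6 kHz.
66.6 kHz mod fs = 11.4 kHz.
11.4 kHz > fs/2 = 9.2 kHz, folds to fs − 11.4 kHz = 7 kHz.
60.6 kHz mod fs = 5.4 kHz.
5.4 kHz ≤ fs/2 = 9.2 kHz, appears at 5.4 kHz.
40.4 kHz mod fs = 3.6 kHz.
3.6 kHz ≤ fs/2 = 9.2 kHz, appears at 3.6 kHz.
Distinct values: {3.6 kHz, 5.4 kHz, 7 kHz}.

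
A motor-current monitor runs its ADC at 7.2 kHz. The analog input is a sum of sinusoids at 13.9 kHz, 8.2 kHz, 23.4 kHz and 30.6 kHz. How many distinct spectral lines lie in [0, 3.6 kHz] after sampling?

3

fs/2 = 3.6 kHz.
13.9 kHz mod fs = 6.7 kHz.
6.7 kHz > fs/2 = 3.6 kHz, folds to fs − 6.7 kHz = 0.5 kHz.
8.2 kHz mod fs = 1 kHz.
1 kHz ≤ fs/2 = 3.6 kHz, appears at 1 kHz.
23.4 kHz mod fs = 1.8 kHz.
1.8 kHz ≤ fs/2 = 3.6 kHz, appears at 1.8 kHz.
30.6 kHz mod fs = 1.8 kHz.
1.8 kHz ≤ fs/2 = 3.6 kHz, appears at 1.8 kHz.
Distinct values: {0.5 kHz, 1 kHz, 1.8 kHz} → 3.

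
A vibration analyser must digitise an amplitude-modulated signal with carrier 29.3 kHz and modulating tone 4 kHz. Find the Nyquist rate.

AM sidebands sit at fc ± fm = 25.3 kHz and 33.3 kHz.
Highest-frequency component: 33.3 kHz.
Nyquist rate = 2 × 33.3 kHz = 66.6 kHz.

66.6 kHz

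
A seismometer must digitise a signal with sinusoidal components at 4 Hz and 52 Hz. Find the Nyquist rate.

Highest-frequency component: 52 Hz.
Nyquist rate = 2 × 52 Hz = 104 Hz.

104 Hz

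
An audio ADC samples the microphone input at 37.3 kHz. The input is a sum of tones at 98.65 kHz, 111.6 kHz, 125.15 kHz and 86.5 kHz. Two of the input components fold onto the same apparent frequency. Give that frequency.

13.25 kHz

fs/2 = 18.65 kHz.
98.65 kHz mod fs = 24.05 kHz.
24.05 kHz > fs/2 = 18.65 kHz, folds to fs − 24.05 kHz = 13.25 kHz.
111.6 kHz mod fs = 37 kHz.
37 kHz > fs/2 = 18.65 kHz, folds to fs − 37 kHz = 0.3 kHz.
125.15 kHz mod fs = 13.25 kHz.
13.25 kHz ≤ fs/2 = 18.65 kHz, appears at 13.25 kHz.
86.5 kHz mod fs = 11.9 kHz.
11.9 kHz ≤ fs/2 = 18.65 kHz, appears at 11.9 kHz.
98.65 kHz and 125.15 kHz both map to 13.25 kHz.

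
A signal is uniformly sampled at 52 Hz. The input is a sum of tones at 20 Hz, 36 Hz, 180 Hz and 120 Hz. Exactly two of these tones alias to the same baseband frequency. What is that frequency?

16 Hz

fs/2 = 26 Hz.
20 Hz ≤ fs/2 = 26 Hz, passes unchanged.
36 Hz > fs/2 = 26 Hz, folds to fs − 36 Hz = 16 Hz.
180 Hz mod fs = 24 Hz.
24 Hz ≤ fs/2 = 26 Hz, appears at 24 Hz.
120 Hz mod fs = 16 Hz.
16 Hz ≤ fs/2 = 26 Hz, appears at 16 Hz.
36 Hz and 120 Hz both map to 16 Hz.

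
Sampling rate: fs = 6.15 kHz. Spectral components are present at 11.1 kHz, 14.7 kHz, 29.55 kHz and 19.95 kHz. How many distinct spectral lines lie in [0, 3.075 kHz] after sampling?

fs/2 = 3.075 kHz.
11.1 kHz mod fs = 4.95 kHz.
4.95 kHz > fs/2 = 3.075 kHz, folds to fs − 4.95 kHz = 1.2 kHz.
14.7 kHz mod fs = 2.4 kHz.
2.4 kHz ≤ fs/2 = 3.075 kHz, appears at 2.4 kHz.
29.55 kHz mod fs = 4.95 kHz.
4.95 kHz > fs/2 = 3.075 kHz, folds to fs − 4.95 kHz = 1.2 kHz.
19.95 kHz mod fs = 1.5 kHz.
1.5 kHz ≤ fs/2 = 3.075 kHz, appears at 1.5 kHz.
Distinct values: {1.2 kHz, 1.5 kHz, 2.4 kHz} → 3.

3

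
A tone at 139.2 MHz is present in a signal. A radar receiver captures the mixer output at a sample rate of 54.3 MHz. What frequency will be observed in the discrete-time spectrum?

23.7 MHz

139.2 MHz mod fs = 30.6 MHz.
30.6 MHz > fs/2 = 27.15 MHz, folds to fs − 30.6 MHz = 23.7 MHz.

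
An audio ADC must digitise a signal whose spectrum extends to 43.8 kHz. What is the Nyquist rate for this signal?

87.6 kHz

Nyquist rate = 2 × 43.8 kHz = 87.6 kHz.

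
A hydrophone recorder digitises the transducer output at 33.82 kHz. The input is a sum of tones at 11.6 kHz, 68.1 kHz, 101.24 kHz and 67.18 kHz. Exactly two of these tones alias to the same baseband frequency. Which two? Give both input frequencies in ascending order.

fs/2 = 16.91 kHz.
11.6 kHz ≤ fs/2 = 16.91 kHz, passes unchanged.
68.1 kHz mod fs = 0.46 kHz.
0.46 kHz ≤ fs/2 = 16.91 kHz, appears at 0.46 kHz.
101.24 kHz mod fs = 33.6 kHz.
33.6 kHz > fs/2 = 16.91 kHz, folds to fs − 33.6 kHz = 0.22 kHz.
67.18 kHz mod fs = 33.36 kHz.
33.36 kHz > fs/2 = 16.91 kHz, folds to fs − 33.36 kHz = 0.46 kHz.
67.18 kHz and 68.1 kHz both map to 0.46 kHz.

67.18 kHz, 68.1 kHz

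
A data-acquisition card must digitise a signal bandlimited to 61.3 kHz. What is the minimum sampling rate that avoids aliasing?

Nyquist rate = 2 × 61.3 kHz = 122.6 kHz.

122.6 kHz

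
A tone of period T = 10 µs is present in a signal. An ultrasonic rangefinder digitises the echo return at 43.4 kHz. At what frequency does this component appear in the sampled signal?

13.2 kHz

T = 10 µs → f = 1/T = 100 kHz.
100 kHz mod fs = 13.2 kHz.
13.2 kHz ≤ fs/2 = 21.7 kHz, appears at 13.2 kHz.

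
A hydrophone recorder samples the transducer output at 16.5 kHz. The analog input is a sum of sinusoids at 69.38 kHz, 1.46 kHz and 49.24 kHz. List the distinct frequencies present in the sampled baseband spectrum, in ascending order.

fs/2 = 8.25 kHz.
69.38 kHz mod fs = 3.38 kHz.
3.38 kHz ≤ fs/2 = 8.25 kHz, appears at 3.38 kHz.
1.46 kHz ≤ fs/2 = 8.25 kHz, passes unchanged.
49.24 kHz mod fs = 16.24 kHz.
16.24 kHz > fs/2 = 8.25 kHz, folds to fs − 16.24 kHz = 0.26 kHz.
Distinct values: {0.26 kHz, 1.46 kHz, 3.38 kHz}.

0.26 kHz, 1.46 kHz, 3.38 kHz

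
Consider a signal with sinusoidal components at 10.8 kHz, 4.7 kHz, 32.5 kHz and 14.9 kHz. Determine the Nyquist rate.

65 kHz

Highest-frequency component: 32.5 kHz.
Nyquist rate = 2 × 32.5 kHz = 65 kHz.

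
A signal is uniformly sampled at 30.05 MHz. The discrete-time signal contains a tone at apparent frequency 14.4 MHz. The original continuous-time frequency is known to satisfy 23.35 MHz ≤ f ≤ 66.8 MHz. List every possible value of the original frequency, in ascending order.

44.45 MHz, 45.7 MHz

Frequencies that alias to 14.4 MHz are k·fs ± 14.4 MHz for integer k ≥ 0.
k=0: 14.4 MHz.
k=1: 15.65 MHz, 44.45 MHz.
k=2: 45.7 MHz, 74.5 MHz.
k=3: 75.75 MHz, 104.55 MHz.
Within [23.35 MHz, 66.8 MHz]: 44.45 MHz, 45.7 MHz.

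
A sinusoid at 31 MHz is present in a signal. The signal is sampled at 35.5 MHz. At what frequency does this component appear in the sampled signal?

31 MHz > fs/2 = 17.75 MHz, folds to fs − 31 MHz = 4.5 MHz.

4.5 MHz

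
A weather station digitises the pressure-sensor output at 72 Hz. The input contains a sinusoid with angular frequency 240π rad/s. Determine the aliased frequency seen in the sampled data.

24 Hz

ω = 240π rad/s → f = ω/(2π) = 120 Hz.
120 Hz mod fs = 48 Hz.
48 Hz > fs/2 = 36 Hz, folds to fs − 48 Hz = 24 Hz.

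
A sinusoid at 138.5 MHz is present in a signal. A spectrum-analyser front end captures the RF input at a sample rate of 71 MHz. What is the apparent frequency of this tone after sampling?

3.5 MHz

138.5 MHz mod fs = 67.5 MHz.
67.5 MHz > fs/2 = 35.5 MHz, folds to fs − 67.5 MHz = 3.5 MHz.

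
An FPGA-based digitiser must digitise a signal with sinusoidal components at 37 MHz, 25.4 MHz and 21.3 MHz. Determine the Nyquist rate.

74 MHz

Highest-frequency component: 37 MHz.
Nyquist rate = 2 × 37 MHz = 74 MHz.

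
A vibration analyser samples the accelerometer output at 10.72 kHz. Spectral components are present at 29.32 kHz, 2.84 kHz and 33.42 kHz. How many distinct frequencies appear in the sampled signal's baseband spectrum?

fs/2 = 5.36 kHz.
29.32 kHz mod fs = 7.88 kHz.
7.88 kHz > fs/2 = 5.36 kHz, folds to fs − 7.88 kHz = 2.84 kHz.
2.84 kHz ≤ fs/2 = 5.36 kHz, passes unchanged.
33.42 kHz mod fs = 1.26 kHz.
1.26 kHz ≤ fs/2 = 5.36 kHz, appears at 1.26 kHz.
Distinct values: {1.26 kHz, 2.84 kHz} → 2.

2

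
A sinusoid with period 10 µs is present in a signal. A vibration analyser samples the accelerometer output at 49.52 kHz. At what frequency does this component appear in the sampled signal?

0.96 kHz

T = 10 µs → f = 1/T = 100 kHz.
100 kHz mod fs = 0.96 kHz.
0.96 kHz ≤ fs/2 = 24.76 kHz, appears at 0.96 kHz.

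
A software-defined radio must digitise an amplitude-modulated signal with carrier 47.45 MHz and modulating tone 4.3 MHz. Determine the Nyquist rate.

AM sidebands sit at fc ± fm = 43.15 MHz and 51.75 MHz.
Highest-frequency component: 51.75 MHz.
Nyquist rate = 2 × 51.75 MHz = 103.5 MHz.

103.5 MHz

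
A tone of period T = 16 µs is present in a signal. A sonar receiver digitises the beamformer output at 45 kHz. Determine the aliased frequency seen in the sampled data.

T = 16 µs → f = 1/T = 62.5 kHz.
62.5 kHz mod fs = 17.5 kHz.
17.5 kHz ≤ fs/2 = 22.5 kHz, appears at 17.5 kHz.

17.5 kHz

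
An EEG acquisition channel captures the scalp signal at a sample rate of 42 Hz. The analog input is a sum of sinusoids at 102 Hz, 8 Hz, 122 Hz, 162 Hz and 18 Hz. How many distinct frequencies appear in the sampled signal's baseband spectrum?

4

fs/2 = 21 Hz.
102 Hz mod fs = 18 Hz.
18 Hz ≤ fs/2 = 21 Hz, appears at 18 Hz.
8 Hz ≤ fs/2 = 21 Hz, passes unchanged.
122 Hz mod fs = 38 Hz.
38 Hz > fs/2 = 21 Hz, folds to fs − 38 Hz = 4 Hz.
162 Hz mod fs = 36 Hz.
36 Hz > fs/2 = 21 Hz, folds to fs − 36 Hz = 6 Hz.
18 Hz ≤ fs/2 = 21 Hz, passes unchanged.
Distinct values: {4 Hz, 6 Hz, 8 Hz, 18 Hz} → 4.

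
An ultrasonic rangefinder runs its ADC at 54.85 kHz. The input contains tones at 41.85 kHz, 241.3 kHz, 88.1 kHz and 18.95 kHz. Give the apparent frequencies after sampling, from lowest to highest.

13 kHz, 18.95 kHz, 21.6 kHz, 21.9 kHz

fs/2 = 27.425 kHz.
41.85 kHz > fs/2 = 27.425 kHz, folds to fs − 41.85 kHz = 13 kHz.
241.3 kHz mod fs = 21.9 kHz.
21.9 kHz ≤ fs/2 = 27.425 kHz, appears at 21.9 kHz.
88.1 kHz mod fs = 33.25 kHz.
33.25 kHz > fs/2 = 27.425 kHz, folds to fs − 33.25 kHz = 21.6 kHz.
18.95 kHz ≤ fs/2 = 27.425 kHz, passes unchanged.
Distinct values: {13 kHz, 18.95 kHz, 21.6 kHz, 21.9 kHz}.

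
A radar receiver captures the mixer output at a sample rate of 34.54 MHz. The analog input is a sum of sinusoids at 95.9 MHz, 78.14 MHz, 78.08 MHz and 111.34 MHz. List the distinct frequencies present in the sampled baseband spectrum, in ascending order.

fs/2 = 17.27 MHz.
95.9 MHz mod fs = 26.82 MHz.
26.82 MHz > fs/2 = 17.27 MHz, folds to fs − 26.82 MHz = 7.72 MHz.
78.14 MHz mod fs = 9.06 MHz.
9.06 MHz ≤ fs/2 = 17.27 MHz, appears at 9.06 MHz.
78.08 MHz mod fs = 9 MHz.
9 MHz ≤ fs/2 = 17.27 MHz, appears at 9 MHz.
111.34 MHz mod fs = 7.72 MHz.
7.72 MHz ≤ fs/2 = 17.27 MHz, appears at 7.72 MHz.
Distinct values: {7.72 MHz, 9 MHz, 9.06 MHz}.

7.72 MHz, 9 MHz, 9.06 MHz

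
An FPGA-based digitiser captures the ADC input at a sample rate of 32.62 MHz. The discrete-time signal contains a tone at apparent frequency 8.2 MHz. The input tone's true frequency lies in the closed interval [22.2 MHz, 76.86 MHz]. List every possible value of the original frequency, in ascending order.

24.42 MHz, 40.82 MHz, 57.04 MHz, 73.44 MHz

Frequencies that alias to 8.2 MHz are k·fs ± 8.2 MHz for integer k ≥ 0.
k=0: 8.2 MHz.
k=1: 24.42 MHz, 40.82 MHz.
k=2: 57.04 MHz, 73.44 MHz.
k=3: 89.66 MHz, 106.06 MHz.
Within [22.2 MHz, 76.86 MHz]: 24.42 MHz, 40.82 MHz, 57.04 MHz, 73.44 MHz.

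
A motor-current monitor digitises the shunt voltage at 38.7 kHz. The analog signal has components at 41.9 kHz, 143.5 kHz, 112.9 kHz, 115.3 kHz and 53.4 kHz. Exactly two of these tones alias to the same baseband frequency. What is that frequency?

fs/2 = 19.35 kHz.
41.9 kHz mod fs = 3.2 kHz.
3.2 kHz ≤ fs/2 = 19.35 kHz, appears at 3.2 kHz.
143.5 kHz mod fs = 27.4 kHz.
27.4 kHz > fs/2 = 19.35 kHz, folds to fs − 27.4 kHz = 11.3 kHz.
112.9 kHz mod fs = 35.5 kHz.
35.5 kHz > fs/2 = 19.35 kHz, folds to fs − 35.5 kHz = 3.2 kHz.
115.3 kHz mod fs = 37.9 kHz.
37.9 kHz > fs/2 = 19.35 kHz, folds to fs − 37.9 kHz = 0.8 kHz.
53.4 kHz mod fs = 14.7 kHz.
14.7 kHz ≤ fs/2 = 19.35 kHz, appears at 14.7 kHz.
41.9 kHz and 112.9 kHz both map to 3.2 kHz.

3.2 kHz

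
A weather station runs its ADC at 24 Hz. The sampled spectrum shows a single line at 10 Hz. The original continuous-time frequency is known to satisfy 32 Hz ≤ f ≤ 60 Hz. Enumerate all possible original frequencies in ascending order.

34 Hz, 38 Hz, 58 Hz

Frequencies that alias to 10 Hz are k·fs ± 10 Hz for integer k ≥ 0.
k=0: 10 Hz.
k=1: 14 Hz, 34 Hz.
k=2: 38 Hz, 58 Hz.
k=3: 62 Hz, 82 Hz.
Within [32 Hz, 60 Hz]: 34 Hz, 38 Hz, 58 Hz.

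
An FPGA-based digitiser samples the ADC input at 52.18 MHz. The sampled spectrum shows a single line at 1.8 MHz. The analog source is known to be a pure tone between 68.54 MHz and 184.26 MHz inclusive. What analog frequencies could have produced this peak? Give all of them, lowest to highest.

Frequencies that alias to 1.8 MHz are k·fs ± 1.8 MHz for integer k ≥ 0.
k=0: 1.8 MHz.
k=1: 50.38 MHz, 53.98 MHz.
k=2: 102.56 MHz, 106.16 MHz.
k=3: 154.74 MHz, 158.34 MHz.
k=4: 206.92 MHz, 210.52 MHz.
Within [68.54 MHz, 184.26 MHz]: 102.56 MHz, 106.16 MHz, 154.74 MHz, 158.34 MHz.

102.56 MHz, 106.16 MHz, 154.74 MHz, 158.34 MHz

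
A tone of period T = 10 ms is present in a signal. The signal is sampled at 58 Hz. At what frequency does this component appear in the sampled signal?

T = 10 ms → f = 1/T = 100 Hz.
100 Hz mod fs = 42 Hz.
42 Hz > fs/2 = 29 Hz, folds to fs − 42 Hz = 16 Hz.

16 Hz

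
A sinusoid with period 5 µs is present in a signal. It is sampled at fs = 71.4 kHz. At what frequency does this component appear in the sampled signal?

T = 5 µs → f = 1/T = 200 kHz.
200 kHz mod fs = 57.2 kHz.
57.2 kHz > fs/2 = 35.7 kHz, folds to fs − 57.2 kHz = 14.2 kHz.

14.2 kHz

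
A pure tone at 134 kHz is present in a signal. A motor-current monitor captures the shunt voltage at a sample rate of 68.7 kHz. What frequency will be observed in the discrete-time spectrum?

3.4 kHz

134 kHz mod fs = 65.3 kHz.
65.3 kHz > fs/2 = 34.35 kHz, folds to fs − 65.3 kHz = 3.4 kHz.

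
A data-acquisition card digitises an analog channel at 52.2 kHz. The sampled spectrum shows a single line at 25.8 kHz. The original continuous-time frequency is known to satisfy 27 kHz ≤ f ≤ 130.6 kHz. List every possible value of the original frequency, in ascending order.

Frequencies that alias to 25.8 kHz are k·fs ± 25.8 kHz for integer k ≥ 0.
k=0: 25.8 kHz.
k=1: 26.4 kHz, 78 kHz.
k=2: 78.6 kHz, 130.2 kHz.
k=3: 130.8 kHz, 182.4 kHz.
Within [27 kHz, 130.6 kHz]: 78 kHz, 78.6 kHz, 130.2 kHz.

78 kHz, 78.6 kHz, 130.2 kHz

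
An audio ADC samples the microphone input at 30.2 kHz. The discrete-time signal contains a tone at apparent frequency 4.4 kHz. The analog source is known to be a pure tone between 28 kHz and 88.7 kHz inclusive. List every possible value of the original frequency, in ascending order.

Frequencies that alias to 4.4 kHz are k·fs ± 4.4 kHz for integer k ≥ 0.
k=0: 4.4 kHz.
k=1: 25.8 kHz, 34.6 kHz.
k=2: 56 kHz, 64.8 kHz.
k=3: 86.2 kHz, 95 kHz.
k=4: 116.4 kHz, 125.2 kHz.
Within [28 kHz, 88.7 kHz]: 34.6 kHz, 56 kHz, 64.8 kHz, 86.2 kHz.

34.6 kHz, 56 kHz, 64.8 kHz, 86.2 kHz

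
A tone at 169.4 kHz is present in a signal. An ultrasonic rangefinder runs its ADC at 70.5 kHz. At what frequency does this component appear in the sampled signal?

28.4 kHz

169.4 kHz mod fs = 28.4 kHz.
28.4 kHz ≤ fs/2 = 35.25 kHz, appears at 28.4 kHz.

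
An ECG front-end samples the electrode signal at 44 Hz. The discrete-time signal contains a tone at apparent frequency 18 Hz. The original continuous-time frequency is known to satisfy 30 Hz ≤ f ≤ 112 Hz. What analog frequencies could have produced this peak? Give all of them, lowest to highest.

Frequencies that alias to 18 Hz are k·fs ± 18 Hz for integer k ≥ 0.
k=0: 18 Hz.
k=1: 26 Hz, 62 Hz.
k=2: 70 Hz, 106 Hz.
k=3: 114 Hz, 150 Hz.
Within [30 Hz, 112 Hz]: 62 Hz, 70 Hz, 106 Hz.

62 Hz, 70 Hz, 106 Hz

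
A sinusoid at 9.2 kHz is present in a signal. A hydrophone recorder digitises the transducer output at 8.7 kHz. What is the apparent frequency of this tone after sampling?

9.2 kHz mod fs = 0.5 kHz.
0.5 kHz ≤ fs/2 = 4.35 kHz, appears at 0.5 kHz.

0.5 kHz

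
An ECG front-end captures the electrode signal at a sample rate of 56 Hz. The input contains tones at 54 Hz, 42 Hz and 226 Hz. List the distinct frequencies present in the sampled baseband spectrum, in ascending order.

2 Hz, 14 Hz

fs/2 = 28 Hz.
54 Hz > fs/2 = 28 Hz, folds to fs − 54 Hz = 2 Hz.
42 Hz > fs/2 = 28 Hz, folds to fs − 42 Hz = 14 Hz.
226 Hz mod fs = 2 Hz.
2 Hz ≤ fs/2 = 28 Hz, appears at 2 Hz.
Distinct values: {2 Hz, 14 Hz}.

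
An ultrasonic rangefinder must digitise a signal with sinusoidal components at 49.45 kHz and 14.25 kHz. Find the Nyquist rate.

98.9 kHz

Highest-frequency component: 49.45 kHz.
Nyquist rate = 2 × 49.45 kHz = 98.9 kHz.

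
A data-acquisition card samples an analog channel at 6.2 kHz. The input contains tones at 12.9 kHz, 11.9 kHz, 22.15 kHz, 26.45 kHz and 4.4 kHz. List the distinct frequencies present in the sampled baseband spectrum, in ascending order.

fs/2 = 3.1 kHz.
12.9 kHz mod fs = 0.5 kHz.
0.5 kHz ≤ fs/2 = 3.1 kHz, appears at 0.5 kHz.
11.9 kHz mod fs = 5.7 kHz.
5.7 kHz > fs/2 = 3.1 kHz, folds to fs − 5.7 kHz = 0.5 kHz.
22.15 kHz mod fs = 3.55 kHz.
3.55 kHz > fs/2 = 3.1 kHz, folds to fs − 3.55 kHz = 2.65 kHz.
26.45 kHz mod fs = 1.65 kHz.
1.65 kHz ≤ fs/2 = 3.1 kHz, appears at 1.65 kHz.
4.4 kHz > fs/2 = 3.1 kHz, folds to fs − 4.4 kHz = 1.8 kHz.
Distinct values: {0.5 kHz, 1.65 kHz, 1.8 kHz, 2.65 kHz}.

0.5 kHz, 1.65 kHz, 1.8 kHz, 2.65 kHz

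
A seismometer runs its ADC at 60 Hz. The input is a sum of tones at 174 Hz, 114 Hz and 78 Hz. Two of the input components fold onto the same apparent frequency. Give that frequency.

6 Hz

fs/2 = 30 Hz.
174 Hz mod fs = 54 Hz.
54 Hz > fs/2 = 30 Hz, folds to fs − 54 Hz = 6 Hz.
114 Hz mod fs = 54 Hz.
54 Hz > fs/2 = 30 Hz, folds to fs − 54 Hz = 6 Hz.
78 Hz mod fs = 18 Hz.
18 Hz ≤ fs/2 = 30 Hz, appears at 18 Hz.
114 Hz and 174 Hz both map to 6 Hz.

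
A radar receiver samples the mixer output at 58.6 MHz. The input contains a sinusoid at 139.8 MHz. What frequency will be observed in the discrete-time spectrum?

139.8 MHz mod fs = 22.6 MHz.
22.6 MHz ≤ fs/2 = 29.3 MHz, appears at 22.6 MHz.

22.6 MHz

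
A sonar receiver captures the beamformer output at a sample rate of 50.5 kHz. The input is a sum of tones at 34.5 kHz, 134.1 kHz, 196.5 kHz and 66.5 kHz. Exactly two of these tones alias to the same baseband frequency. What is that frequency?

fs/2 = 25.25 kHz.
34.5 kHz > fs/2 = 25.25 kHz, folds to fs − 34.5 kHz = 16 kHz.
134.1 kHz mod fs = 33.1 kHz.
33.1 kHz > fs/2 = 25.25 kHz, folds to fs − 33.1 kHz = 17.4 kHz.
196.5 kHz mod fs = 45 kHz.
45 kHz > fs/2 = 25.25 kHz, folds to fs − 45 kHz = 5.5 kHz.
66.5 kHz mod fs = 16 kHz.
16 kHz ≤ fs/2 = 25.25 kHz, appears at 16 kHz.
34.5 kHz and 66.5 kHz both map to 16 kHz.

16 kHz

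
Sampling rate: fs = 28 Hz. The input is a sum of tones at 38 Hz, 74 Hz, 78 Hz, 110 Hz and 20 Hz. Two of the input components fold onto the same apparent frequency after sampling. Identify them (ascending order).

38 Hz, 74 Hz

fs/2 = 14 Hz.
38 Hz mod fs = 10 Hz.
10 Hz ≤ fs/2 = 14 Hz, appears at 10 Hz.
74 Hz mod fs = 18 Hz.
18 Hz > fs/2 = 14 Hz, folds to fs − 18 Hz = 10 Hz.
78 Hz mod fs = 22 Hz.
22 Hz > fs/2 = 14 Hz, folds to fs − 22 Hz = 6 Hz.
110 Hz mod fs = 26 Hz.
26 Hz > fs/2 = 14 Hz, folds to fs − 26 Hz = 2 Hz.
20 Hz > fs/2 = 14 Hz, folds to fs − 20 Hz = 8 Hz.
38 Hz and 74 Hz both map to 10 Hz.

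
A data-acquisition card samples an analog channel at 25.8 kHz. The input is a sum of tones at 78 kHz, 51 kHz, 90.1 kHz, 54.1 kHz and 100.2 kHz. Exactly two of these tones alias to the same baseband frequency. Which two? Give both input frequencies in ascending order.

51 kHz, 78 kHz

fs/2 = 12.9 kHz.
78 kHz mod fs = 0.6 kHz.
0.6 kHz ≤ fs/2 = 12.9 kHz, appears at 0.6 kHz.
51 kHz mod fs = 25.2 kHz.
25.2 kHz > fs/2 = 12.9 kHz, folds to fs − 25.2 kHz = 0.6 kHz.
90.1 kHz mod fs = 12.7 kHz.
12.7 kHz ≤ fs/2 = 12.9 kHz, appears at 12.7 kHz.
54.1 kHz mod fs = 2.5 kHz.
2.5 kHz ≤ fs/2 = 12.9 kHz, appears at 2.5 kHz.
100.2 kHz mod fs = 22.8 kHz.
22.8 kHz > fs/2 = 12.9 kHz, folds to fs − 22.8 kHz = 3 kHz.
51 kHz and 78 kHz both map to 0.6 kHz.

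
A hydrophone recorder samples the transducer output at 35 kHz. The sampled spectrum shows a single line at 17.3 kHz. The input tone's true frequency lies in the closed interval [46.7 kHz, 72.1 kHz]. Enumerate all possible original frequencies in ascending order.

52.3 kHz, 52.7 kHz

Frequencies that alias to 17.3 kHz are k·fs ± 17.3 kHz for integer k ≥ 0.
k=0: 17.3 kHz.
k=1: 17.7 kHz, 52.3 kHz.
k=2: 52.7 kHz, 87.3 kHz.
k=3: 87.7 kHz, 122.3 kHz.
Within [46.7 kHz, 72.1 kHz]: 52.3 kHz, 52.7 kHz.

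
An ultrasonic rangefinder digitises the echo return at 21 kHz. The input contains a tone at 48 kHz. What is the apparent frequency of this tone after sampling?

48 kHz mod fs = 6 kHz.
6 kHz ≤ fs/2 = 10.5 kHz, appears at 6 kHz.

6 kHz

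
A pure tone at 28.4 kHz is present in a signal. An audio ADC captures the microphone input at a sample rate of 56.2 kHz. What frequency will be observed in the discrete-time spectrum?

28.4 kHz > fs/2 = 28.1 kHz, folds to fs − 28.4 kHz = 27.8 kHz.

27.8 kHz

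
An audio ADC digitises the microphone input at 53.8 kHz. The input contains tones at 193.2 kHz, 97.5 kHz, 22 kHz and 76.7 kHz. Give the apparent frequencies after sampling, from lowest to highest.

fs/2 = 26.9 kHz.
193.2 kHz mod fs = 31.8 kHz.
31.8 kHz > fs/2 = 26.9 kHz, folds to fs − 31.8 kHz = 22 kHz.
97.5 kHz mod fs = 43.7 kHz.
43.7 kHz > fs/2 = 26.9 kHz, folds to fs − 43.7 kHz = 10.1 kHz.
22 kHz ≤ fs/2 = 26.9 kHz, passes unchanged.
76.7 kHz mod fs = 22.9 kHz.
22.9 kHz ≤ fs/2 = 26.9 kHz, appears at 22.9 kHz.
Distinct values: {10.1 kHz, 22 kHz, 22.9 kHz}.

10.1 kHz, 22 kHz, 22.9 kHz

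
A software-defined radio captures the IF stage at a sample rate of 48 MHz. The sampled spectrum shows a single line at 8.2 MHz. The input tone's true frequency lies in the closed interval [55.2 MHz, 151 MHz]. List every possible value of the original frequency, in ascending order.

56.2 MHz, 87.8 MHz, 104.2 MHz, 135.8 MHz

Frequencies that alias to 8.2 MHz are k·fs ± 8.2 MHz for integer k ≥ 0.
k=0: 8.2 MHz.
k=1: 39.8 MHz, 56.2 MHz.
k=2: 87.8 MHz, 104.2 MHz.
k=3: 135.8 MHz, 152.2 MHz.
k=4: 183.8 MHz, 200.2 MHz.
Within [55.2 MHz, 151 MHz]: 56.2 MHz, 87.8 MHz, 104.2 MHz, 135.8 MHz.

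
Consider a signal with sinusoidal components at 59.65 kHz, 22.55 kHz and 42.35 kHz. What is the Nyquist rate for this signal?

119.3 kHz

Highest-frequency component: 59.65 kHz.
Nyquist rate = 2 × 59.65 kHz = 119.3 kHz.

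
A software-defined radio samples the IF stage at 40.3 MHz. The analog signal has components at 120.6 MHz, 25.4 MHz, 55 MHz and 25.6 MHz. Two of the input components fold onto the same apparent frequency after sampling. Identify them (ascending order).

25.6 MHz, 55 MHz

fs/2 = 20.15 MHz.
120.6 MHz mod fs = 40 MHz.
40 MHz > fs/2 = 20.15 MHz, folds to fs − 40 MHz = 0.3 MHz.
25.4 MHz > fs/2 = 20.15 MHz, folds to fs − 25.4 MHz = 14.9 MHz.
55 MHz mod fs = 14.7 MHz.
14.7 MHz ≤ fs/2 = 20.15 MHz, appears at 14.7 MHz.
25.6 MHz > fs/2 = 20.15 MHz, folds to fs − 25.6 MHz = 14.7 MHz.
25.6 MHz and 55 MHz both map to 14.7 MHz.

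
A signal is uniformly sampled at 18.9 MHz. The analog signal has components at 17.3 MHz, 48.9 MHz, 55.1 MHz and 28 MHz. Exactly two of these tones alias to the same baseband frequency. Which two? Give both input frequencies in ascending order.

fs/2 = 9.45 MHz.
17.3 MHz > fs/2 = 9.45 MHz, folds to fs − 17.3 MHz = 1.6 MHz.
48.9 MHz mod fs = 11.1 MHz.
11.1 MHz > fs/2 = 9.45 MHz, folds to fs − 11.1 MHz = 7.8 MHz.
55.1 MHz mod fs = 17.3 MHz.
17.3 MHz > fs/2 = 9.45 MHz, folds to fs − 17.3 MHz = 1.6 MHz.
28 MHz mod fs = 9.1 MHz.
9.1 MHz ≤ fs/2 = 9.45 MHz, appears at 9.1 MHz.
17.3 MHz and 55.1 MHz both map to 1.6 MHz.

17.3 MHz, 55.1 MHz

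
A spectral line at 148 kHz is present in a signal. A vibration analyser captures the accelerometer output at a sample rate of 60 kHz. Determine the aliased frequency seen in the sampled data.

148 kHz mod fs = 28 kHz.
28 kHz ≤ fs/2 = 30 kHz, appears at 28 kHz.

28 kHz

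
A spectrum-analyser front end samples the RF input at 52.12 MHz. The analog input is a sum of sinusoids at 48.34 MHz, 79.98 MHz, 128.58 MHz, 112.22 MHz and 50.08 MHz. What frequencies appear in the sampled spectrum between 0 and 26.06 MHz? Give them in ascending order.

2.04 MHz, 3.78 MHz, 7.98 MHz, 24.26 MHz, 24.34 MHz

fs/2 = 26.06 MHz.
48.34 MHz > fs/2 = 26.06 MHz, folds to fs − 48.34 MHz = 3.78 MHz.
79.98 MHz mod fs = 27.86 MHz.
27.86 MHz > fs/2 = 26.06 MHz, folds to fs − 27.86 MHz = 24.26 MHz.
128.58 MHz mod fs = 24.34 MHz.
24.34 MHz ≤ fs/2 = 26.06 MHz, appears at 24.34 MHz.
112.22 MHz mod fs = 7.98 MHz.
7.98 MHz ≤ fs/2 = 26.06 MHz, appears at 7.98 MHz.
50.08 MHz > fs/2 = 26.06 MHz, folds to fs − 50.08 MHz = 2.04 MHz.
Distinct values: {2.04 MHz, 3.78 MHz, 7.98 MHz, 24.26 MHz, 24.34 MHz}.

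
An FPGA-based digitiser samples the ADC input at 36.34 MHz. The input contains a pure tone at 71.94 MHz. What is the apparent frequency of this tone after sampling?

0.74 MHz

71.94 MHz mod fs = 35.6 MHz.
35.6 MHz > fs/2 = 18.17 MHz, folds to fs − 35.6 MHz = 0.74 MHz.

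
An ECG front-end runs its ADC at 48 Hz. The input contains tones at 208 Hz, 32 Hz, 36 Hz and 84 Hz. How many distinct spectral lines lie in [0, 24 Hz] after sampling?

2

fs/2 = 24 Hz.
208 Hz mod fs = 16 Hz.
16 Hz ≤ fs/2 = 24 Hz, appears at 16 Hz.
32 Hz > fs/2 = 24 Hz, folds to fs − 32 Hz = 16 Hz.
36 Hz > fs/2 = 24 Hz, folds to fs − 36 Hz = 12 Hz.
84 Hz mod fs = 36 Hz.
36 Hz > fs/2 = 24 Hz, folds to fs − 36 Hz = 12 Hz.
Distinct values: {12 Hz, 16 Hz} → 2.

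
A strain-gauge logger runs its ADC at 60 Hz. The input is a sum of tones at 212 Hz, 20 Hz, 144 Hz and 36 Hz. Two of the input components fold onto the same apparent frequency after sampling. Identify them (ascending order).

36 Hz, 144 Hz

fs/2 = 30 Hz.
212 Hz mod fs = 32 Hz.
32 Hz > fs/2 = 30 Hz, folds to fs − 32 Hz = 28 Hz.
20 Hz ≤ fs/2 = 30 Hz, passes unchanged.
144 Hz mod fs = 24 Hz.
24 Hz ≤ fs/2 = 30 Hz, appears at 24 Hz.
36 Hz > fs/2 = 30 Hz, folds to fs − 36 Hz = 24 Hz.
36 Hz and 144 Hz both map to 24 Hz.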